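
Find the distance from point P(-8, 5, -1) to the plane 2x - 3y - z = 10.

distance = |a·x₀ + b·y₀ + c·z₀ - d| / √(a² + b² + c²)
  = |2·(-8) + (-3)·5 + (-1)·(-1) - 10| / √(2² + (-3)² + (-1)²)
  = |-16 - 15 + 1 - 10| / √(4 + 9 + 1)
  = |-40| / √14
  = 40 / 3.742
  ≈ 10.69

10.69


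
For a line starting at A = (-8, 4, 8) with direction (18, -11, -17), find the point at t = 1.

P(t) = A + t·d
  = (-8 + 18·1, 4 + (-11)·1, 8 + (-17)·1)
  = (-8 + 18, 4 - 11, 8 - 17)
  = (10, -7, -9)

(10, -7, -9)


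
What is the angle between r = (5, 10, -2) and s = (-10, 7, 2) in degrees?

r·s = 5·(-10) + 10·7 + (-2)·2 = -50 + 70 - 4 = 16
|r| = √(5² + 10² + (-2)²) = √129 ≈ 11.36
|s| = √((-10)² + 7² + 2²) = √153 ≈ 12.37
cos θ = (r·s)/(|r||s|) = 16/(11.36·12.37) ≈ 0.1139
θ = arccos(0.1139) ≈ 83.46°

83.46°


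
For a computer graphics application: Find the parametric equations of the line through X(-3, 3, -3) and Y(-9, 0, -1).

Direction vector d = Y - X = (-9 + 3, 0 - 3, -1 + 3) = (-6, -3, 2)
Parametric form r = X + t·d:
x = -3 - 6t, y = 3 - 3t, z = -3 + 2t

x = -3 - 6t, y = 3 - 3t, z = -3 + 2t


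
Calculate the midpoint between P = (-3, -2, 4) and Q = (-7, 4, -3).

M = ((x₁+x₂)/2, (y₁+y₂)/2, (z₁+z₂)/2)
  = ((-3 - 7)/2, (-2 + 4)/2, (4 - 3)/2)
  = (-10/2, 2/2, 1/2)
  = (-5, 1, 0.5)

(-5, 1, 0.5)


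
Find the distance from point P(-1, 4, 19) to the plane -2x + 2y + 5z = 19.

distance = |a·x₀ + b·y₀ + c·z₀ - d| / √(a² + b² + c²)
  = |(-2)·(-1) + 2·4 + 5·19 - 19| / √((-2)² + 2² + 5²)
  = |2 + 8 + 95 - 19| / √(4 + 4 + 25)
  = |86| / √33
  = 86 / 5.745
  ≈ 14.97

14.97


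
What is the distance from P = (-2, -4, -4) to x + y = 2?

distance = |a·x₀ + b·y₀ + c·z₀ - d| / √(a² + b² + c²)
  = |1·(-2) + 1·(-4) + 0·(-4) - 2| / √(1² + 1² + 0²)
  = |-2 - 4 + 0 - 2| / √(1 + 1 + 0)
  = |-8| / √2
  = 8 / 1.414
  ≈ 5.657

5.657


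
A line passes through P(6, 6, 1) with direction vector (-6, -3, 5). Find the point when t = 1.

P(t) = P + t·d
  = (6 + (-6)·1, 6 + (-3)·1, 1 + 5·1)
  = (6 - 6, 6 - 3, 1 + 5)
  = (0, 3, 6)

(0, 3, 6)


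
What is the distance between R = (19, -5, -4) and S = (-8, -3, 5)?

d = √[(x₂-x₁)² + (y₂-y₁)² + (z₂-z₁)²]
  = √[(-27)² + 2² + 9²]
  = √[729 + 4 + 81]
  = √814
  ≈ 28.53

28.53


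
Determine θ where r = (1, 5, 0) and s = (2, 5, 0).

r·s = 1·2 + 5·5 + 0·0 = 2 + 25 + 0 = 27
|r| = √(1² + 5² + 0²) = √26 ≈ 5.099
|s| = √(2² + 5² + 0²) = √29 ≈ 5.385
cos θ = (r·s)/(|r||s|) = 27/(5.099·5.385) ≈ 0.9833
θ = arccos(0.9833) ≈ 10.49°

10.49°


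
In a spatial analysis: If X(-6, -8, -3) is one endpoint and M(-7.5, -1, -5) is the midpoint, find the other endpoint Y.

Y = 2M - X
  = (2·(-7.5) - (-6), 2·(-1) - (-8), 2·(-5) - (-3))
  = (-15 + 6, -2 + 8, -10 + 3)
  = (-9, 6, -7)

(-9, 6, -7)


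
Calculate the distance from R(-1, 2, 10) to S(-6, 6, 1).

d = √[(x₂-x₁)² + (y₂-y₁)² + (z₂-z₁)²]
  = √[(-5)² + 4² + (-9)²]
  = √[25 + 16 + 81]
  = √122
  ≈ 11.05

11.05


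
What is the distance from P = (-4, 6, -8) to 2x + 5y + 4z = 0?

distance = |a·x₀ + b·y₀ + c·z₀ - d| / √(a² + b² + c²)
  = |2·(-4) + 5·6 + 4·(-8) - 0| / √(2² + 5² + 4²)
  = |-8 + 30 - 32 + 0| / √(4 + 25 + 16)
  = |-10| / √45
  = 10 / 6.708
  ≈ 1.491

1.491


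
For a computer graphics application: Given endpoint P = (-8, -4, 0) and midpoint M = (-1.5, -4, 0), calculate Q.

Q = 2M - P
  = (2·(-1.5) - (-8), 2·(-4) - (-4), 2·0 - 0)
  = (-3 + 8, -8 + 4, 0 + 0)
  = (5, -4, 0)

(5, -4, 0)


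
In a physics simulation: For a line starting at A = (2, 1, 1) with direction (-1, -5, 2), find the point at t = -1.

P(t) = A + t·d
  = (2 + (-1)·(-1), 1 + (-5)·(-1), 1 + 2·(-1))
  = (2 + 1, 1 + 5, 1 - 2)
  = (3, 6, -1)

(3, 6, -1)


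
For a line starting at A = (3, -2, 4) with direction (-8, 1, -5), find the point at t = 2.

P(t) = A + t·d
  = (3 + (-8)·2, -2 + 1·2, 4 + (-5)·2)
  = (3 - 16, -2 + 2, 4 - 10)
  = (-13, 0, -6)

(-13, 0, -6)


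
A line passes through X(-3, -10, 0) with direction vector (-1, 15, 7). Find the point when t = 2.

P(t) = X + t·d
  = (-3 + (-1)·2, -10 + 15·2, 0 + 7·2)
  = (-3 - 2, -10 + 30, 0 + 14)
  = (-5, 20, 14)

(-5, 20, 14)


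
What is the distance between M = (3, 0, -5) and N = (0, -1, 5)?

d = √[(x₂-x₁)² + (y₂-y₁)² + (z₂-z₁)²]
  = √[(-3)² + (-1)² + 10²]
  = √[9 + 1 + 100]
  = √110
  ≈ 10.49

10.49


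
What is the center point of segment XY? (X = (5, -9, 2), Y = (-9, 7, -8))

M = ((x₁+x₂)/2, (y₁+y₂)/2, (z₁+z₂)/2)
  = ((5 - 9)/2, (-9 + 7)/2, (2 - 8)/2)
  = (-4/2, -2/2, -6/2)
  = (-2, -1, -3)

(-2, -1, -3)


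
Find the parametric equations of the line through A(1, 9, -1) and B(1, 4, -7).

Direction vector d = B - A = (1 - 1, 4 - 9, -7 + 1) = (0, -5, -6)
Parametric form r = A + t·d:
x = 1, y = 9 - 5t, z = -1 - 6t

x = 1, y = 9 - 5t, z = -1 - 6t


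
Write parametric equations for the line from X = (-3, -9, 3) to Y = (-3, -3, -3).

Direction vector d = Y - X = (-3 + 3, -3 + 9, -3 - 3) = (0, 6, -6)
Parametric form r = X + t·d:
x = -3, y = -9 + 6t, z = 3 - 6t

x = -3, y = -9 + 6t, z = 3 - 6t


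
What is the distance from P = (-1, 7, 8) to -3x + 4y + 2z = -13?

distance = |a·x₀ + b·y₀ + c·z₀ - d| / √(a² + b² + c²)
  = |(-3)·(-1) + 4·7 + 2·8 - (-13)| / √((-3)² + 4² + 2²)
  = |3 + 28 + 16 + 13| / √(9 + 16 + 4)
  = |60| / √29
  = 60 / 5.385
  ≈ 11.14

11.14


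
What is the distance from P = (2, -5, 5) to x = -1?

distance = |a·x₀ + b·y₀ + c·z₀ - d| / √(a² + b² + c²)
  = |1·2 + 0·(-5) + 0·5 - (-1)| / √(1² + 0² + 0²)
  = |2 + 0 + 0 + 1| / √(1 + 0 + 0)
  = |3| / √1
  = 3 / 1
  ≈ 3

3


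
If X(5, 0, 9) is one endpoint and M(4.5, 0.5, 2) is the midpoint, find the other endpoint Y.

Y = 2M - X
  = (2·4.5 - 5, 2·0.5 - 0, 2·2 - 9)
  = (9 - 5, 1 + 0, 4 - 9)
  = (4, 1, -5)

(4, 1, -5)


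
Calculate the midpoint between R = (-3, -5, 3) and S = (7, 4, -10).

M = ((x₁+x₂)/2, (y₁+y₂)/2, (z₁+z₂)/2)
  = ((-3 + 7)/2, (-5 + 4)/2, (3 - 10)/2)
  = (4/2, -1/2, -7/2)
  = (2, -0.5, -3.5)

(2, -0.5, -3.5)


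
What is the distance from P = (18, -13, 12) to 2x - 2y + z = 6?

distance = |a·x₀ + b·y₀ + c·z₀ - d| / √(a² + b² + c²)
  = |2·18 + (-2)·(-13) + 1·12 - 6| / √(2² + (-2)² + 1²)
  = |36 + 26 + 12 - 6| / √(4 + 4 + 1)
  = |68| / √9
  = 68 / 3
  ≈ 22.67

22.67


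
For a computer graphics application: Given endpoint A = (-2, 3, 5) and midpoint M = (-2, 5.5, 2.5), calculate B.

B = 2M - A
  = (2·(-2) - (-2), 2·5.5 - 3, 2·2.5 - 5)
  = (-4 + 2, 11 - 3, 5 - 5)
  = (-2, 8, 0)

(-2, 8, 0)


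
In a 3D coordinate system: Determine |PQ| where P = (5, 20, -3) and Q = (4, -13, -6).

d = √[(x₂-x₁)² + (y₂-y₁)² + (z₂-z₁)²]
  = √[(-1)² + (-33)² + (-3)²]
  = √[1 + 1089 + 9]
  = √1099
  ≈ 33.15

33.15


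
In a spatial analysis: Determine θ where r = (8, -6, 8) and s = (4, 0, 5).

r·s = 8·4 + (-6)·0 + 8·5 = 32 + 0 + 40 = 72
|r| = √(8² + (-6)² + 8²) = √164 ≈ 12.81
|s| = √(4² + 0² + 5²) = √41 ≈ 6.403
cos θ = (r·s)/(|r||s|) = 72/(12.81·6.403) ≈ 0.878
θ = arccos(0.878) ≈ 28.59°

28.59°


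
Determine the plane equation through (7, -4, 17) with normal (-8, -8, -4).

The plane through P with normal n = (a, b, c) satisfies n·(r - P) = 0,
i.e. ax + by + cz = a·x₀ + b·y₀ + c·z₀.
d = (-8)·7 + (-8)·(-4) + (-4)·17
  = -56 + 32 - 68
  = -92
Equation: -8x - 8y - 4z = -92

-8x - 8y - 4z = -92


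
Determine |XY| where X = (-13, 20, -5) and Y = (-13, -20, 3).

d = √[(x₂-x₁)² + (y₂-y₁)² + (z₂-z₁)²]
  = √[0² + (-40)² + 8²]
  = √[0 + 1600 + 64]
  = √1664
  ≈ 40.79

40.79


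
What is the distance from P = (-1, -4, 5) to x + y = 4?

distance = |a·x₀ + b·y₀ + c·z₀ - d| / √(a² + b² + c²)
  = |1·(-1) + 1·(-4) + 0·5 - 4| / √(1² + 1² + 0²)
  = |-1 - 4 + 0 - 4| / √(1 + 1 + 0)
  = |-9| / √2
  = 9 / 1.414
  ≈ 6.364

6.364


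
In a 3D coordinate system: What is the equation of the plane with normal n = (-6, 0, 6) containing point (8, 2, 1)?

The plane through P with normal n = (a, b, c) satisfies n·(r - P) = 0,
i.e. ax + by + cz = a·x₀ + b·y₀ + c·z₀.
d = (-6)·8 + 0·2 + 6·1
  = -48 + 0 + 6
  = -42
Equation: -6x + 6z = -42

-6x + 6z = -42


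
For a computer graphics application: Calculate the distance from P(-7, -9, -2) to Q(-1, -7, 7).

d = √[(x₂-x₁)² + (y₂-y₁)² + (z₂-z₁)²]
  = √[6² + 2² + 9²]
  = √[36 + 4 + 81]
  = √121
  ≈ 11

11


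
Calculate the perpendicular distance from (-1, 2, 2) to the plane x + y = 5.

distance = |a·x₀ + b·y₀ + c·z₀ - d| / √(a² + b² + c²)
  = |1·(-1) + 1·2 + 0·2 - 5| / √(1² + 1² + 0²)
  = |-1 + 2 + 0 - 5| / √(1 + 1 + 0)
  = |-4| / √2
  = 4 / 1.414
  ≈ 2.828

2.828


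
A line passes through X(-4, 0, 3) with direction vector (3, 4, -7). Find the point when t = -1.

P(t) = X + t·d
  = (-4 + 3·(-1), 0 + 4·(-1), 3 + (-7)·(-1))
  = (-4 - 3, 0 - 4, 3 + 7)
  = (-7, -4, 10)

(-7, -4, 10)


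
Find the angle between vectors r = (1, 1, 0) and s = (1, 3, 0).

r·s = 1·1 + 1·3 + 0·0 = 1 + 3 + 0 = 4
|r| = √(1² + 1² + 0²) = √2 ≈ 1.414
|s| = √(1² + 3² + 0²) = √10 ≈ 3.162
cos θ = (r·s)/(|r||s|) = 4/(1.414·3.162) ≈ 0.8944
θ = arccos(0.8944) ≈ 26.57°

26.57°


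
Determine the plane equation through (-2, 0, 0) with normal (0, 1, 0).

The plane through P with normal n = (a, b, c) satisfies n·(r - P) = 0,
i.e. ax + by + cz = a·x₀ + b·y₀ + c·z₀.
d = 0·(-2) + 1·0 + 0·0
  = 0 + 0 + 0
  = 0
Equation: y = 0

y = 0


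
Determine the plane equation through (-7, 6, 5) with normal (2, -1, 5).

The plane through P with normal n = (a, b, c) satisfies n·(r - P) = 0,
i.e. ax + by + cz = a·x₀ + b·y₀ + c·z₀.
d = 2·(-7) + (-1)·6 + 5·5
  = -14 - 6 + 25
  = 5
Equation: 2x - y + 5z = 5

2x - y + 5z = 5


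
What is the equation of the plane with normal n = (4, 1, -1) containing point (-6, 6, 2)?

The plane through P with normal n = (a, b, c) satisfies n·(r - P) = 0,
i.e. ax + by + cz = a·x₀ + b·y₀ + c·z₀.
d = 4·(-6) + 1·6 + (-1)·2
  = -24 + 6 - 2
  = -20
Equation: 4x + y - z = -20

4x + y - z = -20


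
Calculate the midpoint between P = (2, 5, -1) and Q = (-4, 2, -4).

M = ((x₁+x₂)/2, (y₁+y₂)/2, (z₁+z₂)/2)
  = ((2 - 4)/2, (5 + 2)/2, (-1 - 4)/2)
  = (-2/2, 7/2, -5/2)
  = (-1, 3.5, -2.5)

(-1, 3.5, -2.5)


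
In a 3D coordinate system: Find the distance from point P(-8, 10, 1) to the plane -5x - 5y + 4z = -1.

distance = |a·x₀ + b·y₀ + c·z₀ - d| / √(a² + b² + c²)
  = |(-5)·(-8) + (-5)·10 + 4·1 - (-1)| / √((-5)² + (-5)² + 4²)
  = |40 - 50 + 4 + 1| / √(25 + 25 + 16)
  = |-5| / √66
  = 5 / 8.124
  ≈ 0.6155

0.6155


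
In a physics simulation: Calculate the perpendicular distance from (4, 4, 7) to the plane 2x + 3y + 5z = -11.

distance = |a·x₀ + b·y₀ + c·z₀ - d| / √(a² + b² + c²)
  = |2·4 + 3·4 + 5·7 - (-11)| / √(2² + 3² + 5²)
  = |8 + 12 + 35 + 11| / √(4 + 9 + 25)
  = |66| / √38
  = 66 / 6.164
  ≈ 10.71

10.71


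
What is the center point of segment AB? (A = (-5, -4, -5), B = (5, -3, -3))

M = ((x₁+x₂)/2, (y₁+y₂)/2, (z₁+z₂)/2)
  = ((-5 + 5)/2, (-4 - 3)/2, (-5 - 3)/2)
  = (0/2, -7/2, -8/2)
  = (0, -3.5, -4)

(0, -3.5, -4)


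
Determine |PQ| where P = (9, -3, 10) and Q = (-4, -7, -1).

d = √[(x₂-x₁)² + (y₂-y₁)² + (z₂-z₁)²]
  = √[(-13)² + (-4)² + (-11)²]
  = √[169 + 16 + 121]
  = √306
  ≈ 17.49

17.49


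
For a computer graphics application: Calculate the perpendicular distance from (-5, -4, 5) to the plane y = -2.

distance = |a·x₀ + b·y₀ + c·z₀ - d| / √(a² + b² + c²)
  = |0·(-5) + 1·(-4) + 0·5 - (-2)| / √(0² + 1² + 0²)
  = |0 - 4 + 0 + 2| / √(0 + 1 + 0)
  = |-2| / √1
  = 2 / 1
  ≈ 2

2


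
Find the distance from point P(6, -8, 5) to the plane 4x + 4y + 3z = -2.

distance = |a·x₀ + b·y₀ + c·z₀ - d| / √(a² + b² + c²)
  = |4·6 + 4·(-8) + 3·5 - (-2)| / √(4² + 4² + 3²)
  = |24 - 32 + 15 + 2| / √(16 + 16 + 9)
  = |9| / √41
  = 9 / 6.403
  ≈ 1.406

1.406


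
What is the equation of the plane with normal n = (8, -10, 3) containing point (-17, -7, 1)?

The plane through P with normal n = (a, b, c) satisfies n·(r - P) = 0,
i.e. ax + by + cz = a·x₀ + b·y₀ + c·z₀.
d = 8·(-17) + (-10)·(-7) + 3·1
  = -136 + 70 + 3
  = -63
Equation: 8x - 10y + 3z = -63

8x - 10y + 3z = -63


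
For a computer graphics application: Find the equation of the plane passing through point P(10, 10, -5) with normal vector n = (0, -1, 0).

The plane through P with normal n = (a, b, c) satisfies n·(r - P) = 0,
i.e. ax + by + cz = a·x₀ + b·y₀ + c·z₀.
d = 0·10 + (-1)·10 + 0·(-5)
  = 0 - 10 + 0
  = -10
Equation: -y = -10

-y = -10


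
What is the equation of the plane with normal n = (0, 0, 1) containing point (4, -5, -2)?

The plane through P with normal n = (a, b, c) satisfies n·(r - P) = 0,
i.e. ax + by + cz = a·x₀ + b·y₀ + c·z₀.
d = 0·4 + 0·(-5) + 1·(-2)
  = 0 + 0 - 2
  = -2
Equation: z = -2

z = -2


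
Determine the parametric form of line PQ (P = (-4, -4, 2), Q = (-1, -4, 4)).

Direction vector d = Q - P = (-1 + 4, -4 + 4, 4 - 2) = (3, 0, 2)
Parametric form r = P + t·d:
x = -4 + 3t, y = -4, z = 2 + 2t

x = -4 + 3t, y = -4, z = 2 + 2t


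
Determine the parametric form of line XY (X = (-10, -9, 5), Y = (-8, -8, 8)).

Direction vector d = Y - X = (-8 + 10, -8 + 9, 8 - 5) = (2, 1, 3)
Parametric form r = X + t·d:
x = -10 + 2t, y = -9 + t, z = 5 + 3t

x = -10 + 2t, y = -9 + t, z = 5 + 3t


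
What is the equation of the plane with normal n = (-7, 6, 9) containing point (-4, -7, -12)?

The plane through P with normal n = (a, b, c) satisfies n·(r - P) = 0,
i.e. ax + by + cz = a·x₀ + b·y₀ + c·z₀.
d = (-7)·(-4) + 6·(-7) + 9·(-12)
  = 28 - 42 - 108
  = -122
Equation: -7x + 6y + 9z = -122

-7x + 6y + 9z = -122


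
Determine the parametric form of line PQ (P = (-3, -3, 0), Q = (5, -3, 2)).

Direction vector d = Q - P = (5 + 3, -3 + 3, 2 + 0) = (8, 0, 2)
Parametric form r = P + t·d:
x = -3 + 8t, y = -3, z = 0 + 2t

x = -3 + 8t, y = -3, z = 0 + 2t


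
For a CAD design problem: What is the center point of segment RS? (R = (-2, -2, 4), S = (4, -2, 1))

M = ((x₁+x₂)/2, (y₁+y₂)/2, (z₁+z₂)/2)
  = ((-2 + 4)/2, (-2 - 2)/2, (4 + 1)/2)
  = (2/2, -4/2, 5/2)
  = (1, -2, 2.5)

(1, -2, 2.5)


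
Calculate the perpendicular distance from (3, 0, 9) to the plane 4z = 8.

distance = |a·x₀ + b·y₀ + c·z₀ - d| / √(a² + b² + c²)
  = |0·3 + 0·0 + 4·9 - 8| / √(0² + 0² + 4²)
  = |0 + 0 + 36 - 8| / √(0 + 0 + 16)
  = |28| / √16
  = 28 / 4
  ≈ 7

7


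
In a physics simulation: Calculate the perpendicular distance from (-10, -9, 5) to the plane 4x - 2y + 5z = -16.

distance = |a·x₀ + b·y₀ + c·z₀ - d| / √(a² + b² + c²)
  = |4·(-10) + (-2)·(-9) + 5·5 - (-16)| / √(4² + (-2)² + 5²)
  = |-40 + 18 + 25 + 16| / √(16 + 4 + 25)
  = |19| / √45
  = 19 / 6.708
  ≈ 2.832

2.832


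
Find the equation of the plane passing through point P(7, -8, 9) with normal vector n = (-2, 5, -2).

The plane through P with normal n = (a, b, c) satisfies n·(r - P) = 0,
i.e. ax + by + cz = a·x₀ + b·y₀ + c·z₀.
d = (-2)·7 + 5·(-8) + (-2)·9
  = -14 - 40 - 18
  = -72
Equation: -2x + 5y - 2z = -72

-2x + 5y - 2z = -72


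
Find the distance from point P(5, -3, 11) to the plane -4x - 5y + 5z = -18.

distance = |a·x₀ + b·y₀ + c·z₀ - d| / √(a² + b² + c²)
  = |(-4)·5 + (-5)·(-3) + 5·11 - (-18)| / √((-4)² + (-5)² + 5²)
  = |-20 + 15 + 55 + 18| / √(16 + 25 + 25)
  = |68| / √66
  = 68 / 8.124
  ≈ 8.37

8.37


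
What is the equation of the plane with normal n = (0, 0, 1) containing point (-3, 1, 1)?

The plane through P with normal n = (a, b, c) satisfies n·(r - P) = 0,
i.e. ax + by + cz = a·x₀ + b·y₀ + c·z₀.
d = 0·(-3) + 0·1 + 1·1
  = 0 + 0 + 1
  = 1
Equation: z = 1

z = 1


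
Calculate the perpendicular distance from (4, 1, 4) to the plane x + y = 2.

distance = |a·x₀ + b·y₀ + c·z₀ - d| / √(a² + b² + c²)
  = |1·4 + 1·1 + 0·4 - 2| / √(1² + 1² + 0²)
  = |4 + 1 + 0 - 2| / √(1 + 1 + 0)
  = |3| / √2
  = 3 / 1.414
  ≈ 2.121

2.121


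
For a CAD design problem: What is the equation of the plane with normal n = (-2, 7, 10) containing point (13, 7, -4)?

The plane through P with normal n = (a, b, c) satisfies n·(r - P) = 0,
i.e. ax + by + cz = a·x₀ + b·y₀ + c·z₀.
d = (-2)·13 + 7·7 + 10·(-4)
  = -26 + 49 - 40
  = -17
Equation: -2x + 7y + 10z = -17

-2x + 7y + 10z = -17


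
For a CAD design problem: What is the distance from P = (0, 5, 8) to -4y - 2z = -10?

distance = |a·x₀ + b·y₀ + c·z₀ - d| / √(a² + b² + c²)
  = |0·0 + (-4)·5 + (-2)·8 - (-10)| / √(0² + (-4)² + (-2)²)
  = |0 - 20 - 16 + 10| / √(0 + 16 + 4)
  = |-26| / √20
  = 26 / 4.472
  ≈ 5.814

5.814


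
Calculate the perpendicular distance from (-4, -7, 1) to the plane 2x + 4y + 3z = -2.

distance = |a·x₀ + b·y₀ + c·z₀ - d| / √(a² + b² + c²)
  = |2·(-4) + 4·(-7) + 3·1 - (-2)| / √(2² + 4² + 3²)
  = |-8 - 28 + 3 + 2| / √(4 + 16 + 9)
  = |-31| / √29
  = 31 / 5.385
  ≈ 5.757

5.757


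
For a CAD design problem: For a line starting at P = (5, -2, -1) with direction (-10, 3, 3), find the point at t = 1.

P(t) = P + t·d
  = (5 + (-10)·1, -2 + 3·1, -1 + 3·1)
  = (5 - 10, -2 + 3, -1 + 3)
  = (-5, 1, 2)

(-5, 1, 2)


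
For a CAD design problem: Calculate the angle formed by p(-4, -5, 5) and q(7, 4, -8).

p·q = (-4)·7 + (-5)·4 + 5·(-8) = -28 - 20 - 40 = -88
|p| = √((-4)² + (-5)² + 5²) = √66 ≈ 8.124
|q| = √(7² + 4² + (-8)²) = √129 ≈ 11.36
cos θ = (p·q)/(|p||q|) = -88/(8.124·11.36) ≈ -0.9537
θ = arccos(-0.9537) ≈ 162.5°

162.5°


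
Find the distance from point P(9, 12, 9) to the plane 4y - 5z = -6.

distance = |a·x₀ + b·y₀ + c·z₀ - d| / √(a² + b² + c²)
  = |0·9 + 4·12 + (-5)·9 - (-6)| / √(0² + 4² + (-5)²)
  = |0 + 48 - 45 + 6| / √(0 + 16 + 25)
  = |9| / √41
  = 9 / 6.403
  ≈ 1.406

1.406


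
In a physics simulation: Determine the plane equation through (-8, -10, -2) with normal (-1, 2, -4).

The plane through P with normal n = (a, b, c) satisfies n·(r - P) = 0,
i.e. ax + by + cz = a·x₀ + b·y₀ + c·z₀.
d = (-1)·(-8) + 2·(-10) + (-4)·(-2)
  = 8 - 20 + 8
  = -4
Equation: -x + 2y - 4z = -4

-x + 2y - 4z = -4


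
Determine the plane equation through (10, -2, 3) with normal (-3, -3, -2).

The plane through P with normal n = (a, b, c) satisfies n·(r - P) = 0,
i.e. ax + by + cz = a·x₀ + b·y₀ + c·z₀.
d = (-3)·10 + (-3)·(-2) + (-2)·3
  = -30 + 6 - 6
  = -30
Equation: -3x - 3y - 2z = -30

-3x - 3y - 2z = -30


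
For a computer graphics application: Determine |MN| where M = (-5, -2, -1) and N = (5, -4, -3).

d = √[(x₂-x₁)² + (y₂-y₁)² + (z₂-z₁)²]
  = √[10² + (-2)² + (-2)²]
  = √[100 + 4 + 4]
  = √108
  ≈ 10.39

10.39


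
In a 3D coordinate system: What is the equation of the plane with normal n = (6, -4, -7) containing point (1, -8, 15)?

The plane through P with normal n = (a, b, c) satisfies n·(r - P) = 0,
i.e. ax + by + cz = a·x₀ + b·y₀ + c·z₀.
d = 6·1 + (-4)·(-8) + (-7)·15
  = 6 + 32 - 105
  = -67
Equation: 6x - 4y - 7z = -67

6x - 4y - 7z = -67


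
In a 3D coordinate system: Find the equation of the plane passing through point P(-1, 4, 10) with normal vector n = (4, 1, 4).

The plane through P with normal n = (a, b, c) satisfies n·(r - P) = 0,
i.e. ax + by + cz = a·x₀ + b·y₀ + c·z₀.
d = 4·(-1) + 1·4 + 4·10
  = -4 + 4 + 40
  = 40
Equation: 4x + y + 4z = 40

4x + y + 4z = 40


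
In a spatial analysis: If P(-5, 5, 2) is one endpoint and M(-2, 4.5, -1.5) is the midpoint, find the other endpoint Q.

Q = 2M - P
  = (2·(-2) - (-5), 2·4.5 - 5, 2·(-1.5) - 2)
  = (-4 + 5, 9 - 5, -3 - 2)
  = (1, 4, -5)

(1, 4, -5)


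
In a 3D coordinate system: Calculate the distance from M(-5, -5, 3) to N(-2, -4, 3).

d = √[(x₂-x₁)² + (y₂-y₁)² + (z₂-z₁)²]
  = √[3² + 1² + 0²]
  = √[9 + 1 + 0]
  = √10
  ≈ 3.162

3.162


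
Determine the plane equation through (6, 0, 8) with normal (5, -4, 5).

The plane through P with normal n = (a, b, c) satisfies n·(r - P) = 0,
i.e. ax + by + cz = a·x₀ + b·y₀ + c·z₀.
d = 5·6 + (-4)·0 + 5·8
  = 30 + 0 + 40
  = 70
Equation: 5x - 4y + 5z = 70

5x - 4y + 5z = 70


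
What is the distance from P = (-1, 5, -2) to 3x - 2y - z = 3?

distance = |a·x₀ + b·y₀ + c·z₀ - d| / √(a² + b² + c²)
  = |3·(-1) + (-2)·5 + (-1)·(-2) - 3| / √(3² + (-2)² + (-1)²)
  = |-3 - 10 + 2 - 3| / √(9 + 4 + 1)
  = |-14| / √14
  = 14 / 3.742
  ≈ 3.742

3.742


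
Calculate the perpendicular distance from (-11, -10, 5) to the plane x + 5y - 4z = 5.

distance = |a·x₀ + b·y₀ + c·z₀ - d| / √(a² + b² + c²)
  = |1·(-11) + 5·(-10) + (-4)·5 - 5| / √(1² + 5² + (-4)²)
  = |-11 - 50 - 20 - 5| / √(1 + 25 + 16)
  = |-86| / √42
  = 86 / 6.481
  ≈ 13.27

13.27


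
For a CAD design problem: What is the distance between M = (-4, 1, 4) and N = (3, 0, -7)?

d = √[(x₂-x₁)² + (y₂-y₁)² + (z₂-z₁)²]
  = √[7² + (-1)² + (-11)²]
  = √[49 + 1 + 121]
  = √171
  ≈ 13.08

13.08


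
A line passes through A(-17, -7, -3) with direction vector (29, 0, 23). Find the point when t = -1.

P(t) = A + t·d
  = (-17 + 29·(-1), -7 + 0·(-1), -3 + 23·(-1))
  = (-17 - 29, -7 + 0, -3 - 23)
  = (-46, -7, -26)

(-46, -7, -26)


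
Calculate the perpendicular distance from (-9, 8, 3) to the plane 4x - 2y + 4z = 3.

distance = |a·x₀ + b·y₀ + c·z₀ - d| / √(a² + b² + c²)
  = |4·(-9) + (-2)·8 + 4·3 - 3| / √(4² + (-2)² + 4²)
  = |-36 - 16 + 12 - 3| / √(16 + 4 + 16)
  = |-43| / √36
  = 43 / 6
  ≈ 7.167

7.167


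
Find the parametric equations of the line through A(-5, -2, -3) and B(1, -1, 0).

Direction vector d = B - A = (1 + 5, -1 + 2, 0 + 3) = (6, 1, 3)
Parametric form r = A + t·d:
x = -5 + 6t, y = -2 + t, z = -3 + 3t

x = -5 + 6t, y = -2 + t, z = -3 + 3t


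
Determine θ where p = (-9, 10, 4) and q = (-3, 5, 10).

p·q = (-9)·(-3) + 10·5 + 4·10 = 27 + 50 + 40 = 117
|p| = √((-9)² + 10² + 4²) = √197 ≈ 14.04
|q| = √((-3)² + 5² + 10²) = √134 ≈ 11.58
cos θ = (p·q)/(|p||q|) = 117/(14.04·11.58) ≈ 0.7201
θ = arccos(0.7201) ≈ 43.94°

43.94°


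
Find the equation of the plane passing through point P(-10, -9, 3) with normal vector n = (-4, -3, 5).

The plane through P with normal n = (a, b, c) satisfies n·(r - P) = 0,
i.e. ax + by + cz = a·x₀ + b·y₀ + c·z₀.
d = (-4)·(-10) + (-3)·(-9) + 5·3
  = 40 + 27 + 15
  = 82
Equation: -4x - 3y + 5z = 82

-4x - 3y + 5z = 82


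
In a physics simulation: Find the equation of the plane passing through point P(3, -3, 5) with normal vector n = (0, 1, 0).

The plane through P with normal n = (a, b, c) satisfies n·(r - P) = 0,
i.e. ax + by + cz = a·x₀ + b·y₀ + c·z₀.
d = 0·3 + 1·(-3) + 0·5
  = 0 - 3 + 0
  = -3
Equation: y = -3

y = -3


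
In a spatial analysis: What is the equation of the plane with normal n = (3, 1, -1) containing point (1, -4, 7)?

The plane through P with normal n = (a, b, c) satisfies n·(r - P) = 0,
i.e. ax + by + cz = a·x₀ + b·y₀ + c·z₀.
d = 3·1 + 1·(-4) + (-1)·7
  = 3 - 4 - 7
  = -8
Equation: 3x + y - z = -8

3x + y - z = -8


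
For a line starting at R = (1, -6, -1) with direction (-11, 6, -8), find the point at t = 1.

P(t) = R + t·d
  = (1 + (-11)·1, -6 + 6·1, -1 + (-8)·1)
  = (1 - 11, -6 + 6, -1 - 8)
  = (-10, 0, -9)

(-10, 0, -9)


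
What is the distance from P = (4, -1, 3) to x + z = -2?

distance = |a·x₀ + b·y₀ + c·z₀ - d| / √(a² + b² + c²)
  = |1·4 + 0·(-1) + 1·3 - (-2)| / √(1² + 0² + 1²)
  = |4 + 0 + 3 + 2| / √(1 + 0 + 1)
  = |9| / √2
  = 9 / 1.414
  ≈ 6.364

6.364


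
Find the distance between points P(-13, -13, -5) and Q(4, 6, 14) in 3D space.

d = √[(x₂-x₁)² + (y₂-y₁)² + (z₂-z₁)²]
  = √[17² + 19² + 19²]
  = √[289 + 361 + 361]
  = √1011
  ≈ 31.8

31.8


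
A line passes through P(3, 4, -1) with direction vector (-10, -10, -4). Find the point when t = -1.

P(t) = P + t·d
  = (3 + (-10)·(-1), 4 + (-10)·(-1), -1 + (-4)·(-1))
  = (3 + 10, 4 + 10, -1 + 4)
  = (13, 14, 3)

(13, 14, 3)


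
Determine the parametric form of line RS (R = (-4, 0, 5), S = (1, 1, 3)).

Direction vector d = S - R = (1 + 4, 1 + 0, 3 - 5) = (5, 1, -2)
Parametric form r = R + t·d:
x = -4 + 5t, y = 0 + t, z = 5 - 2t

x = -4 + 5t, y = 0 + t, z = 5 - 2t


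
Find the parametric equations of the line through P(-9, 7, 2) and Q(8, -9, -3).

Direction vector d = Q - P = (8 + 9, -9 - 7, -3 - 2) = (17, -16, -5)
Parametric form r = P + t·d:
x = -9 + 17t, y = 7 - 16t, z = 2 - 5t

x = -9 + 17t, y = 7 - 16t, z = 2 - 5t


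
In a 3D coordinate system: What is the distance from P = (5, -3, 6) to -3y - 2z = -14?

distance = |a·x₀ + b·y₀ + c·z₀ - d| / √(a² + b² + c²)
  = |0·5 + (-3)·(-3) + (-2)·6 - (-14)| / √(0² + (-3)² + (-2)²)
  = |0 + 9 - 12 + 14| / √(0 + 9 + 4)
  = |11| / √13
  = 11 / 3.606
  ≈ 3.051

3.051


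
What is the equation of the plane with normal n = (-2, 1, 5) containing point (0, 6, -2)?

The plane through P with normal n = (a, b, c) satisfies n·(r - P) = 0,
i.e. ax + by + cz = a·x₀ + b·y₀ + c·z₀.
d = (-2)·0 + 1·6 + 5·(-2)
  = 0 + 6 - 10
  = -4
Equation: -2x + y + 5z = -4

-2x + y + 5z = -4


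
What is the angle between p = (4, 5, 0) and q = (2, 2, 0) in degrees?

p·q = 4·2 + 5·2 + 0·0 = 8 + 10 + 0 = 18
|p| = √(4² + 5² + 0²) = √41 ≈ 6.403
|q| = √(2² + 2² + 0²) = √8 ≈ 2.828
cos θ = (p·q)/(|p||q|) = 18/(6.403·2.828) ≈ 0.9939
θ = arccos(0.9939) ≈ 6.34°

6.34°


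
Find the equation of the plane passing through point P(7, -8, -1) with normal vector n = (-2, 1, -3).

The plane through P with normal n = (a, b, c) satisfies n·(r - P) = 0,
i.e. ax + by + cz = a·x₀ + b·y₀ + c·z₀.
d = (-2)·7 + 1·(-8) + (-3)·(-1)
  = -14 - 8 + 3
  = -19
Equation: -2x + y - 3z = -19

-2x + y - 3z = -19


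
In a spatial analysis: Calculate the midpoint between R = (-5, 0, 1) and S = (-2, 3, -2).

M = ((x₁+x₂)/2, (y₁+y₂)/2, (z₁+z₂)/2)
  = ((-5 - 2)/2, (0 + 3)/2, (1 - 2)/2)
  = (-7/2, 3/2, -1/2)
  = (-3.5, 1.5, -0.5)

(-3.5, 1.5, -0.5)


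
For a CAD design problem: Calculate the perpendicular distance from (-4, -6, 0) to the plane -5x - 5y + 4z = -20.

distance = |a·x₀ + b·y₀ + c·z₀ - d| / √(a² + b² + c²)
  = |(-5)·(-4) + (-5)·(-6) + 4·0 - (-20)| / √((-5)² + (-5)² + 4²)
  = |20 + 30 + 0 + 20| / √(25 + 25 + 16)
  = |70| / √66
  = 70 / 8.124
  ≈ 8.616

8.616


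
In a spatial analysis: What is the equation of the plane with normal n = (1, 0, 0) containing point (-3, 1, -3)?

The plane through P with normal n = (a, b, c) satisfies n·(r - P) = 0,
i.e. ax + by + cz = a·x₀ + b·y₀ + c·z₀.
d = 1·(-3) + 0·1 + 0·(-3)
  = -3 + 0 + 0
  = -3
Equation: x = -3

x = -3


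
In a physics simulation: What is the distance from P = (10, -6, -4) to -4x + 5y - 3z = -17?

distance = |a·x₀ + b·y₀ + c·z₀ - d| / √(a² + b² + c²)
  = |(-4)·10 + 5·(-6) + (-3)·(-4) - (-17)| / √((-4)² + 5² + (-3)²)
  = |-40 - 30 + 12 + 17| / √(16 + 25 + 9)
  = |-41| / √50
  = 41 / 7.071
  ≈ 5.798

5.798


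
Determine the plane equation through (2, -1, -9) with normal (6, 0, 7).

The plane through P with normal n = (a, b, c) satisfies n·(r - P) = 0,
i.e. ax + by + cz = a·x₀ + b·y₀ + c·z₀.
d = 6·2 + 0·(-1) + 7·(-9)
  = 12 + 0 - 63
  = -51
Equation: 6x + 7z = -51

6x + 7z = -51


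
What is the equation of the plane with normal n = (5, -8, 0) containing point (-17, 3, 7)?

The plane through P with normal n = (a, b, c) satisfies n·(r - P) = 0,
i.e. ax + by + cz = a·x₀ + b·y₀ + c·z₀.
d = 5·(-17) + (-8)·3 + 0·7
  = -85 - 24 + 0
  = -109
Equation: 5x - 8y = -109

5x - 8y = -109


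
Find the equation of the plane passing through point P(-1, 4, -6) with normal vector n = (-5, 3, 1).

The plane through P with normal n = (a, b, c) satisfies n·(r - P) = 0,
i.e. ax + by + cz = a·x₀ + b·y₀ + c·z₀.
d = (-5)·(-1) + 3·4 + 1·(-6)
  = 5 + 12 - 6
  = 11
Equation: -5x + 3y + z = 11

-5x + 3y + z = 11


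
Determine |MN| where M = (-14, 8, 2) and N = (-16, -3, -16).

d = √[(x₂-x₁)² + (y₂-y₁)² + (z₂-z₁)²]
  = √[(-2)² + (-11)² + (-18)²]
  = √[4 + 121 + 324]
  = √449
  ≈ 21.19

21.19


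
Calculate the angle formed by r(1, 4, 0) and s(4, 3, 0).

r·s = 1·4 + 4·3 + 0·0 = 4 + 12 + 0 = 16
|r| = √(1² + 4² + 0²) = √17 ≈ 4.123
|s| = √(4² + 3² + 0²) = √25 ≈ 5
cos θ = (r·s)/(|r||s|) = 16/(4.123·5) ≈ 0.7761
θ = arccos(0.7761) ≈ 39.09°

39.09°


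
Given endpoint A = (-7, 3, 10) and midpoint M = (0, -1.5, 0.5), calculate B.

B = 2M - A
  = (2·0 - (-7), 2·(-1.5) - 3, 2·0.5 - 10)
  = (0 + 7, -3 - 3, 1 - 10)
  = (7, -6, -9)

(7, -6, -9)


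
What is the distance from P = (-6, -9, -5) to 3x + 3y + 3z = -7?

distance = |a·x₀ + b·y₀ + c·z₀ - d| / √(a² + b² + c²)
  = |3·(-6) + 3·(-9) + 3·(-5) - (-7)| / √(3² + 3² + 3²)
  = |-18 - 27 - 15 + 7| / √(9 + 9 + 9)
  = |-53| / √27
  = 53 / 5.196
  ≈ 10.2

10.2


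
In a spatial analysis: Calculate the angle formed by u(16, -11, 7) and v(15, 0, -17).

u·v = 16·15 + (-11)·0 + 7·(-17) = 240 + 0 - 119 = 121
|u| = √(16² + (-11)² + 7²) = √426 ≈ 20.64
|v| = √(15² + 0² + (-17)²) = √514 ≈ 22.67
cos θ = (u·v)/(|u||v|) = 121/(20.64·22.67) ≈ 0.2586
θ = arccos(0.2586) ≈ 75.01°

75.01°


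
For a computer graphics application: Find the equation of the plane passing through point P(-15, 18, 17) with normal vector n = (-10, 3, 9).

The plane through P with normal n = (a, b, c) satisfies n·(r - P) = 0,
i.e. ax + by + cz = a·x₀ + b·y₀ + c·z₀.
d = (-10)·(-15) + 3·18 + 9·17
  = 150 + 54 + 153
  = 357
Equation: -10x + 3y + 9z = 357

-10x + 3y + 9z = 357


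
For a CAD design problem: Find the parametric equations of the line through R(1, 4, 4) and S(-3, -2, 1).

Direction vector d = S - R = (-3 - 1, -2 - 4, 1 - 4) = (-4, -6, -3)
Parametric form r = R + t·d:
x = 1 - 4t, y = 4 - 6t, z = 4 - 3t

x = 1 - 4t, y = 4 - 6t, z = 4 - 3t


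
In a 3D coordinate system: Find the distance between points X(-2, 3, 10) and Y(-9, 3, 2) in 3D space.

d = √[(x₂-x₁)² + (y₂-y₁)² + (z₂-z₁)²]
  = √[(-7)² + 0² + (-8)²]
  = √[49 + 0 + 64]
  = √113
  ≈ 10.63

10.63


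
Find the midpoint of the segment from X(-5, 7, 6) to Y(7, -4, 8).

M = ((x₁+x₂)/2, (y₁+y₂)/2, (z₁+z₂)/2)
  = ((-5 + 7)/2, (7 - 4)/2, (6 + 8)/2)
  = (2/2, 3/2, 14/2)
  = (1, 1.5, 7)

(1, 1.5, 7)


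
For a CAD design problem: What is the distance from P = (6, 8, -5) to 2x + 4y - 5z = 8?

distance = |a·x₀ + b·y₀ + c·z₀ - d| / √(a² + b² + c²)
  = |2·6 + 4·8 + (-5)·(-5) - 8| / √(2² + 4² + (-5)²)
  = |12 + 32 + 25 - 8| / √(4 + 16 + 25)
  = |61| / √45
  = 61 / 6.708
  ≈ 9.093

9.093


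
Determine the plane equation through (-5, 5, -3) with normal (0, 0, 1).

The plane through P with normal n = (a, b, c) satisfies n·(r - P) = 0,
i.e. ax + by + cz = a·x₀ + b·y₀ + c·z₀.
d = 0·(-5) + 0·5 + 1·(-3)
  = 0 + 0 - 3
  = -3
Equation: z = -3

z = -3


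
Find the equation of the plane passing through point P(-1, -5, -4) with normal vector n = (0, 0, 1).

The plane through P with normal n = (a, b, c) satisfies n·(r - P) = 0,
i.e. ax + by + cz = a·x₀ + b·y₀ + c·z₀.
d = 0·(-1) + 0·(-5) + 1·(-4)
  = 0 + 0 - 4
  = -4
Equation: z = -4

z = -4


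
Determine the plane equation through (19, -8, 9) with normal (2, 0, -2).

The plane through P with normal n = (a, b, c) satisfies n·(r - P) = 0,
i.e. ax + by + cz = a·x₀ + b·y₀ + c·z₀.
d = 2·19 + 0·(-8) + (-2)·9
  = 38 + 0 - 18
  = 20
Equation: 2x - 2z = 20

2x - 2z = 20


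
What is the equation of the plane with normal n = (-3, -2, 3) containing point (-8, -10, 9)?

The plane through P with normal n = (a, b, c) satisfies n·(r - P) = 0,
i.e. ax + by + cz = a·x₀ + b·y₀ + c·z₀.
d = (-3)·(-8) + (-2)·(-10) + 3·9
  = 24 + 20 + 27
  = 71
Equation: -3x - 2y + 3z = 71

-3x - 2y + 3z = 71


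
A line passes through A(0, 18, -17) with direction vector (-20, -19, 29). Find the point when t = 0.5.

P(t) = A + t·d
  = (0 + (-20)·0.5, 18 + (-19)·0.5, -17 + 29·0.5)
  = (0 - 10, 18 - 9.5, -17 + 14.5)
  = (-10, 8.5, -2.5)

(-10, 8.5, -2.5)


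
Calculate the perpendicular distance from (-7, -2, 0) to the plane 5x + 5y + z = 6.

distance = |a·x₀ + b·y₀ + c·z₀ - d| / √(a² + b² + c²)
  = |5·(-7) + 5·(-2) + 1·0 - 6| / √(5² + 5² + 1²)
  = |-35 - 10 + 0 - 6| / √(25 + 25 + 1)
  = |-51| / √51
  = 51 / 7.141
  ≈ 7.141

7.141


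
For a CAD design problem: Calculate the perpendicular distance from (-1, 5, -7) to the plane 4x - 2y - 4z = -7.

distance = |a·x₀ + b·y₀ + c·z₀ - d| / √(a² + b² + c²)
  = |4·(-1) + (-2)·5 + (-4)·(-7) - (-7)| / √(4² + (-2)² + (-4)²)
  = |-4 - 10 + 28 + 7| / √(16 + 4 + 16)
  = |21| / √36
  = 21 / 6
  ≈ 3.5

3.5


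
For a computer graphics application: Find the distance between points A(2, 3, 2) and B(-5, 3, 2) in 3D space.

d = √[(x₂-x₁)² + (y₂-y₁)² + (z₂-z₁)²]
  = √[(-7)² + 0² + 0²]
  = √[49 + 0 + 0]
  = √49
  ≈ 7

7


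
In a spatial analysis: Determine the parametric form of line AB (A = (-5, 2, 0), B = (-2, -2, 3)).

Direction vector d = B - A = (-2 + 5, -2 - 2, 3 + 0) = (3, -4, 3)
Parametric form r = A + t·d:
x = -5 + 3t, y = 2 - 4t, z = 0 + 3t

x = -5 + 3t, y = 2 - 4t, z = 0 + 3t


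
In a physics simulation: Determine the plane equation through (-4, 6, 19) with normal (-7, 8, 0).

The plane through P with normal n = (a, b, c) satisfies n·(r - P) = 0,
i.e. ax + by + cz = a·x₀ + b·y₀ + c·z₀.
d = (-7)·(-4) + 8·6 + 0·19
  = 28 + 48 + 0
  = 76
Equation: -7x + 8y = 76

-7x + 8y = 76


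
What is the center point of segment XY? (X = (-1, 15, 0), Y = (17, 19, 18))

M = ((x₁+x₂)/2, (y₁+y₂)/2, (z₁+z₂)/2)
  = ((-1 + 17)/2, (15 + 19)/2, (0 + 18)/2)
  = (16/2, 34/2, 18/2)
  = (8, 17, 9)

(8, 17, 9)


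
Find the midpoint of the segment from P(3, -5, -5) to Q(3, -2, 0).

M = ((x₁+x₂)/2, (y₁+y₂)/2, (z₁+z₂)/2)
  = ((3 + 3)/2, (-5 - 2)/2, (-5 + 0)/2)
  = (6/2, -7/2, -5/2)
  = (3, -3.5, -2.5)

(3, -3.5, -2.5)


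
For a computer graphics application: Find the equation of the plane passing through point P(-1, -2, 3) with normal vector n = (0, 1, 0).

The plane through P with normal n = (a, b, c) satisfies n·(r - P) = 0,
i.e. ax + by + cz = a·x₀ + b·y₀ + c·z₀.
d = 0·(-1) + 1·(-2) + 0·3
  = 0 - 2 + 0
  = -2
Equation: y = -2

y = -2


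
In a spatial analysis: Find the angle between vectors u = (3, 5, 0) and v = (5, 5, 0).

u·v = 3·5 + 5·5 + 0·0 = 15 + 25 + 0 = 40
|u| = √(3² + 5² + 0²) = √34 ≈ 5.831
|v| = √(5² + 5² + 0²) = √50 ≈ 7.071
cos θ = (u·v)/(|u||v|) = 40/(5.831·7.071) ≈ 0.9701
θ = arccos(0.9701) ≈ 14.04°

14.04°


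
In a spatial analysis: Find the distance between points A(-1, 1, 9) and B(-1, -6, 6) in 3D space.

d = √[(x₂-x₁)² + (y₂-y₁)² + (z₂-z₁)²]
  = √[0² + (-7)² + (-3)²]
  = √[0 + 49 + 9]
  = √58
  ≈ 7.616

7.616


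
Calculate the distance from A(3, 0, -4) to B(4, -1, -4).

d = √[(x₂-x₁)² + (y₂-y₁)² + (z₂-z₁)²]
  = √[1² + (-1)² + 0²]
  = √[1 + 1 + 0]
  = √2
  ≈ 1.414

1.414


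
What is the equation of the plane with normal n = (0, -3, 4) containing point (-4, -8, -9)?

The plane through P with normal n = (a, b, c) satisfies n·(r - P) = 0,
i.e. ax + by + cz = a·x₀ + b·y₀ + c·z₀.
d = 0·(-4) + (-3)·(-8) + 4·(-9)
  = 0 + 24 - 36
  = -12
Equation: -3y + 4z = -12

-3y + 4z = -12


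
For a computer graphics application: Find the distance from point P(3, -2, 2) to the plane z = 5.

distance = |a·x₀ + b·y₀ + c·z₀ - d| / √(a² + b² + c²)
  = |0·3 + 0·(-2) + 1·2 - 5| / √(0² + 0² + 1²)
  = |0 + 0 + 2 - 5| / √(0 + 0 + 1)
  = |-3| / √1
  = 3 / 1
  ≈ 3

3


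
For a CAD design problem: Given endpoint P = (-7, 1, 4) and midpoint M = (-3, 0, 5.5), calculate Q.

Q = 2M - P
  = (2·(-3) - (-7), 2·0 - 1, 2·5.5 - 4)
  = (-6 + 7, 0 - 1, 11 - 4)
  = (1, -1, 7)

(1, -1, 7)


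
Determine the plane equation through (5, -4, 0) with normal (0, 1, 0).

The plane through P with normal n = (a, b, c) satisfies n·(r - P) = 0,
i.e. ax + by + cz = a·x₀ + b·y₀ + c·z₀.
d = 0·5 + 1·(-4) + 0·0
  = 0 - 4 + 0
  = -4
Equation: y = -4

y = -4


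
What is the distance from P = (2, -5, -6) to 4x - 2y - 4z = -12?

distance = |a·x₀ + b·y₀ + c·z₀ - d| / √(a² + b² + c²)
  = |4·2 + (-2)·(-5) + (-4)·(-6) - (-12)| / √(4² + (-2)² + (-4)²)
  = |8 + 10 + 24 + 12| / √(16 + 4 + 16)
  = |54| / √36
  = 54 / 6
  ≈ 9

9


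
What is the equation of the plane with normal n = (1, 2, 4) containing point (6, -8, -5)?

The plane through P with normal n = (a, b, c) satisfies n·(r - P) = 0,
i.e. ax + by + cz = a·x₀ + b·y₀ + c·z₀.
d = 1·6 + 2·(-8) + 4·(-5)
  = 6 - 16 - 20
  = -30
Equation: x + 2y + 4z = -30

x + 2y + 4z = -30


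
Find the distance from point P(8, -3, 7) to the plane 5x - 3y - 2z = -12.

distance = |a·x₀ + b·y₀ + c·z₀ - d| / √(a² + b² + c²)
  = |5·8 + (-3)·(-3) + (-2)·7 - (-12)| / √(5² + (-3)² + (-2)²)
  = |40 + 9 - 14 + 12| / √(25 + 9 + 4)
  = |47| / √38
  = 47 / 6.164
  ≈ 7.624

7.624


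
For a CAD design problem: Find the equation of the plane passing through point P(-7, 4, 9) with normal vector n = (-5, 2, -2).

The plane through P with normal n = (a, b, c) satisfies n·(r - P) = 0,
i.e. ax + by + cz = a·x₀ + b·y₀ + c·z₀.
d = (-5)·(-7) + 2·4 + (-2)·9
  = 35 + 8 - 18
  = 25
Equation: -5x + 2y - 2z = 25

-5x + 2y - 2z = 25


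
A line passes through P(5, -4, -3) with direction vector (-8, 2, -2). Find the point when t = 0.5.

P(t) = P + t·d
  = (5 + (-8)·0.5, -4 + 2·0.5, -3 + (-2)·0.5)
  = (5 - 4, -4 + 1, -3 - 1)
  = (1, -3, -4)

(1, -3, -4)


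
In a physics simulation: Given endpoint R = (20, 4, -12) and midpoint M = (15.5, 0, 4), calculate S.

S = 2M - R
  = (2·15.5 - 20, 2·0 - 4, 2·4 - (-12))
  = (31 - 20, 0 - 4, 8 + 12)
  = (11, -4, 20)

(11, -4, 20)


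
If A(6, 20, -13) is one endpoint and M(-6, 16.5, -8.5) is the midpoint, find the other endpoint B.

B = 2M - A
  = (2·(-6) - 6, 2·16.5 - 20, 2·(-8.5) - (-13))
  = (-12 - 6, 33 - 20, -17 + 13)
  = (-18, 13, -4)

(-18, 13, -4)


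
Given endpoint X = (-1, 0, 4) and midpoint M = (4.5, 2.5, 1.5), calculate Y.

Y = 2M - X
  = (2·4.5 - (-1), 2·2.5 - 0, 2·1.5 - 4)
  = (9 + 1, 5 + 0, 3 - 4)
  = (10, 5, -1)

(10, 5, -1)


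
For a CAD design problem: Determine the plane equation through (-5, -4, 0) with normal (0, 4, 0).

The plane through P with normal n = (a, b, c) satisfies n·(r - P) = 0,
i.e. ax + by + cz = a·x₀ + b·y₀ + c·z₀.
d = 0·(-5) + 4·(-4) + 0·0
  = 0 - 16 + 0
  = -16
Equation: 4y = -16

4y = -16
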